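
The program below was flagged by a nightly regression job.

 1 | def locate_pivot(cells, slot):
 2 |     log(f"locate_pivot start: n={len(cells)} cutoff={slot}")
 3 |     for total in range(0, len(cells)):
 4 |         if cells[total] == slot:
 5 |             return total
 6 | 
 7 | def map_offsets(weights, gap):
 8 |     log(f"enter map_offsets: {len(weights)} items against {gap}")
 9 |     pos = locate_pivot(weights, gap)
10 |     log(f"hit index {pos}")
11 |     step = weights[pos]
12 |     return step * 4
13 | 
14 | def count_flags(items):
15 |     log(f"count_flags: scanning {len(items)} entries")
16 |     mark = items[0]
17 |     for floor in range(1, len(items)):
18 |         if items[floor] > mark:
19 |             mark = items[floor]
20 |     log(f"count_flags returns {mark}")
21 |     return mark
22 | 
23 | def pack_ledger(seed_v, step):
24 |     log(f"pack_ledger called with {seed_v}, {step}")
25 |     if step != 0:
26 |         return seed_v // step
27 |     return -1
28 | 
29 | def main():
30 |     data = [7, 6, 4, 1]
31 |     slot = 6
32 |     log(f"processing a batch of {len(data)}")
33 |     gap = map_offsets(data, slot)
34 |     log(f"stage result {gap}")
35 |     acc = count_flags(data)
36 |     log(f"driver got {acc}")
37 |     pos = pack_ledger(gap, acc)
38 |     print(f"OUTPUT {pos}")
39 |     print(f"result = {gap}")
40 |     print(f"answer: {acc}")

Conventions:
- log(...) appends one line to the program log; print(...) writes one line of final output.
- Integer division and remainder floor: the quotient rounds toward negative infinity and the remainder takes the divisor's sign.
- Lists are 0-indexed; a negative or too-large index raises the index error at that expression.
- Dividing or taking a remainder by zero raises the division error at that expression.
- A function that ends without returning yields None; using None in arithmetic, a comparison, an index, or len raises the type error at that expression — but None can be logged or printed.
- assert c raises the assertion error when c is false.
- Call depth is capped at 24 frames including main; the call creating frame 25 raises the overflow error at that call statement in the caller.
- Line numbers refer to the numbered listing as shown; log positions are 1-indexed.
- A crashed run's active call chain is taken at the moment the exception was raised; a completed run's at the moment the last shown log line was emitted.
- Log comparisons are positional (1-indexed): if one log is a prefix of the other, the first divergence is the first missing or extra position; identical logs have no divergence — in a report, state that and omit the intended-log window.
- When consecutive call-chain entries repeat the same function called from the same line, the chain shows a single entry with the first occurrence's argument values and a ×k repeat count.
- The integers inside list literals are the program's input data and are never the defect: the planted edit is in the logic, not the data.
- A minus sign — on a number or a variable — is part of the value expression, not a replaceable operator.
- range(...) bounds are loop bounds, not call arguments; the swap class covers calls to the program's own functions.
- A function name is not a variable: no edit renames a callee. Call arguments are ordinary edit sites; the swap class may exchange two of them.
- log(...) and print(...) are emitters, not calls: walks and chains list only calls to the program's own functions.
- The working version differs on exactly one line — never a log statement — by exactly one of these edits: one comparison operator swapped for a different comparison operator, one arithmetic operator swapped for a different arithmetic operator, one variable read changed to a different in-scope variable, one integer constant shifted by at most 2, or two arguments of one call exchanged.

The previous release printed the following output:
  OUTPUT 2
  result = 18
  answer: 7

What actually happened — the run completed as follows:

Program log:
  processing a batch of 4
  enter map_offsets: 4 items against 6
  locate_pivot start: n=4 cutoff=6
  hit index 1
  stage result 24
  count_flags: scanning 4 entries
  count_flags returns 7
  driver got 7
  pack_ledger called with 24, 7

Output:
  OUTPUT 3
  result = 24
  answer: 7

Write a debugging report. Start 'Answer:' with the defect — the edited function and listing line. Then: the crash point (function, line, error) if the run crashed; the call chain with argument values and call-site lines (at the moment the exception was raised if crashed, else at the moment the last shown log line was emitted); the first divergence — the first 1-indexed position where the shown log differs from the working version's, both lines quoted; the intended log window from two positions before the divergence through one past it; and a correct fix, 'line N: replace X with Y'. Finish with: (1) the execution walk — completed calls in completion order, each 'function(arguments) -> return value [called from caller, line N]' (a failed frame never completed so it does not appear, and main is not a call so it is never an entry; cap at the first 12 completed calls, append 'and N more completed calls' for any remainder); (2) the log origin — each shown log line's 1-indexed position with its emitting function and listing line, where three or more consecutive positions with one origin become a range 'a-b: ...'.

Answer: the defect is in map_offsets at line 12.
Key observation: At log position 5 the runs split — shown 'stage result 24', but the working version logs 'stage result 18'.
Call chain: main -> pack_ledger(24, 7) (called at line 37).
First divergence: position 5; shown 'stage result 24' vs intended 'stage result 18'.
Intended log window:
  3: locate_pivot start: n=4 cutoff=6
  4: hit index 1
  5: stage result 18
  6: count_flags: scanning 4 entries
Execution walk:
  locate_pivot([7, 6, 4, 1], 6) -> 1  [called from map_offsets, line 9]
  map_offsets([7, 6, 4, 1], 6) -> 24  [called from main, line 33]
  count_flags([7, 6, 4, 1]) -> 7  [called from main, line 35]
  pack_ledger(24, 7) -> 3  [called from main, line 37]
Log origins:
  1 — main, line 32
  2 — map_offsets, line 8
  3 — locate_pivot, line 2
  4 — map_offsets, line 10
  5 — main, line 34
  6 — count_flags, line 15
  7 — count_flags, line 20
  8 — main, line 36
  9 — pack_ledger, line 24
A correct fix: line 12: replace `4` with `3`.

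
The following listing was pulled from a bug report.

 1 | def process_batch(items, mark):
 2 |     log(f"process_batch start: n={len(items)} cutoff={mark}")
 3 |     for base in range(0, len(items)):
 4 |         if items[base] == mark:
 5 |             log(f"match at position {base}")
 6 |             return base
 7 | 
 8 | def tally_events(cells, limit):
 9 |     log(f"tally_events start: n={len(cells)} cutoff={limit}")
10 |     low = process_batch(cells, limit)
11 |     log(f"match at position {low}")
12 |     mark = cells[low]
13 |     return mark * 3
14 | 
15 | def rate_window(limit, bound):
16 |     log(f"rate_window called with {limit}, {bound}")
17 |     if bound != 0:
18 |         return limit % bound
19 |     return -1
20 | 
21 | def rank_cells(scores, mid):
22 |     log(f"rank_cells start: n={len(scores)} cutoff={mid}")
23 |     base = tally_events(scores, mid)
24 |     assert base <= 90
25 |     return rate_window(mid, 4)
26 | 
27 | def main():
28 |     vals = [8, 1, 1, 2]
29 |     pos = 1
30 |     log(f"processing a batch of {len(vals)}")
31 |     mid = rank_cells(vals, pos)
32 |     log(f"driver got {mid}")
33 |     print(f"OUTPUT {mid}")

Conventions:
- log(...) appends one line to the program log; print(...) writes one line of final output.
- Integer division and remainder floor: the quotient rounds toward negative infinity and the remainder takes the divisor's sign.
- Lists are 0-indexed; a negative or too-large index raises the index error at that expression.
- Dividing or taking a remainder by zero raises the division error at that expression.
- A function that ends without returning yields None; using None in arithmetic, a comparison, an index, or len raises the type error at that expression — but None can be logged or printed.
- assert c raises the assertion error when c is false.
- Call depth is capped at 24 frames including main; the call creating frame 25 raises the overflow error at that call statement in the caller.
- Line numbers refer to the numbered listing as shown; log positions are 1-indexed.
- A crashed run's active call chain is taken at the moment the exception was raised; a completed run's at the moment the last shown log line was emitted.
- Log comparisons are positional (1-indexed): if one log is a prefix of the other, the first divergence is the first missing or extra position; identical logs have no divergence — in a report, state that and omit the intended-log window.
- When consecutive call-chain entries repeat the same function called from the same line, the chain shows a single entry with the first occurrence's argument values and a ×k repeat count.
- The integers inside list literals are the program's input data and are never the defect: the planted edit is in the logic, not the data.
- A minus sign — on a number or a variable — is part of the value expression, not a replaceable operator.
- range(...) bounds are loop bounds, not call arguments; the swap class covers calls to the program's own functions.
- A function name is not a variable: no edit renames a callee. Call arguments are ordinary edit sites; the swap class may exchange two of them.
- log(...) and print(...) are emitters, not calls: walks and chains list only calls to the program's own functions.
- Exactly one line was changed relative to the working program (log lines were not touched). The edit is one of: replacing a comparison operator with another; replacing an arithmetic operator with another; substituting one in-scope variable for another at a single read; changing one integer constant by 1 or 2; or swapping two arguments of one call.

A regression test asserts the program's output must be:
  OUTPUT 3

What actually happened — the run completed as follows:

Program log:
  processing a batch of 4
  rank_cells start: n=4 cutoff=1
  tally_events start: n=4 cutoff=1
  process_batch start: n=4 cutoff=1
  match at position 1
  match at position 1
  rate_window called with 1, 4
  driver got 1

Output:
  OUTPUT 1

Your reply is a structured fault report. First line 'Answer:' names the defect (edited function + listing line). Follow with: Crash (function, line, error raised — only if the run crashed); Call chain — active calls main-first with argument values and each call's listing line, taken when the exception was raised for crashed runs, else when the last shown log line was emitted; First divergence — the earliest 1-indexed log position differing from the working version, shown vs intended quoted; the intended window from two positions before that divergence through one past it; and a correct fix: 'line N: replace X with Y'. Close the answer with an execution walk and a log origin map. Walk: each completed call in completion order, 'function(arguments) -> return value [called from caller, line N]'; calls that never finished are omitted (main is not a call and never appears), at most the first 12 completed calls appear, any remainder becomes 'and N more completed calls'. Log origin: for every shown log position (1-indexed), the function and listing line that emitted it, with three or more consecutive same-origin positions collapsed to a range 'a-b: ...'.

Answer: the defect is in rank_cells at line 25.
Core observation: The log first diverges at position 7: the faulty run prints 'rate_window called with 1, 4' where the working version prints 'rate_window called with 3, 4'.
Call chain: main.
First divergence: position 7; shown 'rate_window called with 1, 4' vs intended 'rate_window called with 3, 4'.
Intended log window:
  5: match at position 1
  6: match at position 1
  7: rate_window called with 3, 4
  8: driver got 3
Execution walk:
  process_batch([8, 1, 1, 2], 1) -> 1  [called from tally_events, line 10]
  tally_events([8, 1, 1, 2], 1) -> 3  [called from rank_cells, line 23]
  rate_window(1, 4) -> 1  [called from rank_cells, line 25]
  rank_cells([8, 1, 1, 2], 1) -> 1  [called from main, line 31]
Origin of each log line:
  1: from main, line 30
  2: from rank_cells, line 22
  3: from tally_events, line 9
  4: from process_batch, line 2
  5: from process_batch, line 5
  6: from tally_events, line 11
  7: from rate_window, line 16
  8: from main, line 32
A correct fix: line 25: replace `mid` with `base`.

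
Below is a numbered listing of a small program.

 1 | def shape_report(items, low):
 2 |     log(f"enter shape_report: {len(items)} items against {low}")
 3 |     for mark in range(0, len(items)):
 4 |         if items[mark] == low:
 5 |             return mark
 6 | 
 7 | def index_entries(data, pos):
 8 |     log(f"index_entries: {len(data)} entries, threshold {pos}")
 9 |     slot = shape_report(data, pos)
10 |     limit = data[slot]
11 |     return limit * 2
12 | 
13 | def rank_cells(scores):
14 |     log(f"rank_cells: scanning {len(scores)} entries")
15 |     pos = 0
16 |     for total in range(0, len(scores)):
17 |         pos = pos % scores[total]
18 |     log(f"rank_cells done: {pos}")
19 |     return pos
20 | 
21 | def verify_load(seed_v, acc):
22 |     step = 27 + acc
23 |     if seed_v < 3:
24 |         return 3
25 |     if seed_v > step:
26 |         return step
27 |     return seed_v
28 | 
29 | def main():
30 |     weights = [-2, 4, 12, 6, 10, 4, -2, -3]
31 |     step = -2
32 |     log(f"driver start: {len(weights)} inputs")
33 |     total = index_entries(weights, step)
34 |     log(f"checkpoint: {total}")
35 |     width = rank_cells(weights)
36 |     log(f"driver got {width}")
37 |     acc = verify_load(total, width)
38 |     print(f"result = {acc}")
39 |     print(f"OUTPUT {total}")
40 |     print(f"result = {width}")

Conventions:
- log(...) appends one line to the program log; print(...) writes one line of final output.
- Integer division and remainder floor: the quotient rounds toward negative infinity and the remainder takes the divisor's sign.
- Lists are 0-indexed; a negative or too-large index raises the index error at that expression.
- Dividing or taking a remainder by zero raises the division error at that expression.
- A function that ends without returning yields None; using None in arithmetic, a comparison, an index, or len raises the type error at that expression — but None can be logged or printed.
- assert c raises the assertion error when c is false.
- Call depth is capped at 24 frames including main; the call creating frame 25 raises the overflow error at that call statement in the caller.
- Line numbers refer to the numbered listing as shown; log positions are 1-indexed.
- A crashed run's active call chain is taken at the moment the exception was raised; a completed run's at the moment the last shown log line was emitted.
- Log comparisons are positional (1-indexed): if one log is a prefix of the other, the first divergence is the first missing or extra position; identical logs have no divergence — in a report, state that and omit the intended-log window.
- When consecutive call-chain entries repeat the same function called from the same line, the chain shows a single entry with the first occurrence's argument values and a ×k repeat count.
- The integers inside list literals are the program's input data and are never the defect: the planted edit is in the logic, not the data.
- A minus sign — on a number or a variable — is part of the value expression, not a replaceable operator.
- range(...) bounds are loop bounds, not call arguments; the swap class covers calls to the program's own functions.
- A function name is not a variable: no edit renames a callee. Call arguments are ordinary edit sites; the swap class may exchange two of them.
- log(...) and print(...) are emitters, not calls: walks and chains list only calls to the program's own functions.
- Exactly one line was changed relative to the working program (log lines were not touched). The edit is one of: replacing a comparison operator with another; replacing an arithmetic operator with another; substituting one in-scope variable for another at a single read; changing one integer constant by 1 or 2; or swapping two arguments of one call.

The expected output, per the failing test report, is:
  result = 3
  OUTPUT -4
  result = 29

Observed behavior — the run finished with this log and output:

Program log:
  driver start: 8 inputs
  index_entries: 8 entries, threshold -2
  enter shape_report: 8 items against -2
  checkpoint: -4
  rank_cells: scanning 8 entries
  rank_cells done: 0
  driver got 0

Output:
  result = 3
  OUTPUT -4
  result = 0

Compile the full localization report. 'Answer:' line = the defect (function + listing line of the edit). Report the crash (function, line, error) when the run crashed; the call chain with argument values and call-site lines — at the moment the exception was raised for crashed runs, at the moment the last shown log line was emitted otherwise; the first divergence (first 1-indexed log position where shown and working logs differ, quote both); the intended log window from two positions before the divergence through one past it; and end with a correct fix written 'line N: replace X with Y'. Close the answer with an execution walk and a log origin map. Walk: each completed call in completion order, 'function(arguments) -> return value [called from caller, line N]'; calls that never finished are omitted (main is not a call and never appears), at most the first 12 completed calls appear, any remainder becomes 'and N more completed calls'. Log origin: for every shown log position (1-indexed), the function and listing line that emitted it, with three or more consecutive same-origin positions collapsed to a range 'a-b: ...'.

Answer: the defect is in rank_cells at line 17.
The tell: Position 6 is the first bad log line: 'rank_cells done: 0' should read 'rank_cells done: 29'.
Call chain: main.
First divergence: at position 6 the run shows 'rank_cells done: 0' where the working version logs 'rank_cells done: 29'.
Intended log window:
  4: checkpoint: -4
  5: rank_cells: scanning 8 entries
  6: rank_cells done: 29
  7: driver got 29
Execution walk:
  shape_report([-2, 4, 12, 6, 10, 4, -2, -3], -2) -> 0  [called from index_entries, line 9]
  index_entries([-2, 4, 12, 6, 10, 4, -2, -3], -2) -> -4  [called from main, line 33]
  rank_cells([-2, 4, 12, 6, 10, 4, -2, -3]) -> 0  [called from main, line 35]
  verify_load(-4, 0) -> 3  [called from main, line 37]
Log origin:
  1: emitted by main (line 32)
  2: emitted by index_entries (line 8)
  3: emitted by shape_report (line 2)
  4: emitted by main (line 34)
  5: emitted by rank_cells (line 14)
  6: emitted by rank_cells (line 18)
  7: emitted by main (line 36)
A correct fix: line 17: replace `%` with `+`.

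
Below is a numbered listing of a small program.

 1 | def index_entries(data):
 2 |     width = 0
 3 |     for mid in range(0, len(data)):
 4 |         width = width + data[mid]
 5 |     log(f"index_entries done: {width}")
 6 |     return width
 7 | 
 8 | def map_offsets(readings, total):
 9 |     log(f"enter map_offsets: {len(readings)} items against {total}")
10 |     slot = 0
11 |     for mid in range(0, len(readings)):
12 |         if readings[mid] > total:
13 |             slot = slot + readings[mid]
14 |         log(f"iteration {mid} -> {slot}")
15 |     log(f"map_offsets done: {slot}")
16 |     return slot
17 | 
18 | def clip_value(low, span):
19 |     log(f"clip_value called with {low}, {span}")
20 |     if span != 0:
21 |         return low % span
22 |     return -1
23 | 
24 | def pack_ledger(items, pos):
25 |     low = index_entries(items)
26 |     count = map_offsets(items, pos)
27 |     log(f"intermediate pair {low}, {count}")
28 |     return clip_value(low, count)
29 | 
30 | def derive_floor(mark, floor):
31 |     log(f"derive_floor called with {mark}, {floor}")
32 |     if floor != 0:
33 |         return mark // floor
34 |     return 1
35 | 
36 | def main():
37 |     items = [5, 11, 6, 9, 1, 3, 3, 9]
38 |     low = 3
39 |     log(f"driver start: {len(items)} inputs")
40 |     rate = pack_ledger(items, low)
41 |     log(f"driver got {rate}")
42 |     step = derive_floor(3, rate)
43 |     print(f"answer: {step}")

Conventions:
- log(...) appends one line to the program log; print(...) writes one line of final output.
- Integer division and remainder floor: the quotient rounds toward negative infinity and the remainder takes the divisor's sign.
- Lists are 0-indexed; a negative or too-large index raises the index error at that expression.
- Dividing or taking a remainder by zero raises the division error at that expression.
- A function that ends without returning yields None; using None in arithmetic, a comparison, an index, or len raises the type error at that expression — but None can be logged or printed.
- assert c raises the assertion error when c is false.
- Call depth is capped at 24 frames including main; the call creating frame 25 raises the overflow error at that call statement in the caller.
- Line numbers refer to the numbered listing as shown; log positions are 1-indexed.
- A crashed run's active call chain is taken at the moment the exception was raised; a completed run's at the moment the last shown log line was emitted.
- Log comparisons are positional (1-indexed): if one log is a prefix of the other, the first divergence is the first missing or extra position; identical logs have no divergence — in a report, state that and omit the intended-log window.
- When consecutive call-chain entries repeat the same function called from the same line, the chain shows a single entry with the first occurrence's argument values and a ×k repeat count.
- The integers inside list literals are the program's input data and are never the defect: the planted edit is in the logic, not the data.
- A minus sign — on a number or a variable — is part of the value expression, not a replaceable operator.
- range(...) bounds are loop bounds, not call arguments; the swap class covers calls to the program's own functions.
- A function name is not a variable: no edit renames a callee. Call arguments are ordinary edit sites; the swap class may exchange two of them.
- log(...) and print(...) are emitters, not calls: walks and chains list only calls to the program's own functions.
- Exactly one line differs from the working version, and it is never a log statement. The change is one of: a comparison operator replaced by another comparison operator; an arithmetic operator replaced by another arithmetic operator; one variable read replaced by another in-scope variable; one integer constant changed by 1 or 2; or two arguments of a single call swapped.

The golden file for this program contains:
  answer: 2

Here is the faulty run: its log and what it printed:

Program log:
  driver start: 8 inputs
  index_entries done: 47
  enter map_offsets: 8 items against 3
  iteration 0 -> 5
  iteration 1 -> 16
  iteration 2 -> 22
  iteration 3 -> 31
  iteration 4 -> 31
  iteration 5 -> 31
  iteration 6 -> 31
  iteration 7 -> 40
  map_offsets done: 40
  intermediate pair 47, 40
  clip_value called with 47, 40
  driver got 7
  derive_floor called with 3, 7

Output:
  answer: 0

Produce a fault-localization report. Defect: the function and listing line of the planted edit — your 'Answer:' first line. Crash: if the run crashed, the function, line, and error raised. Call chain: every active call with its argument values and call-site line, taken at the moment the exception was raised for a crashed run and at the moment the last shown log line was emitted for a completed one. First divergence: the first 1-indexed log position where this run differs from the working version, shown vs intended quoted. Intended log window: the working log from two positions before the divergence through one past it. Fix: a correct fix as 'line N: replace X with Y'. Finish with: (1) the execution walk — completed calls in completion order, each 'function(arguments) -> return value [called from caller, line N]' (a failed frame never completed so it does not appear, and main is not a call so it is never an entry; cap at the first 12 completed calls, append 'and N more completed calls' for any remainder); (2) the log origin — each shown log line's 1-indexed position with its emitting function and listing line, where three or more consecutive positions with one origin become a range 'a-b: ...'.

Answer: the defect is in main at line 42.
Key observation: Position 16 is the first bad log line: 'derive_floor called with 3, 7' should read 'derive_floor called with 7, 3'.
Call chain: main -> derive_floor(3, 7) (called at line 42).
First divergence: position 16 — the shown line 'derive_floor called with 3, 7' should read 'derive_floor called with 7, 3'.
Intended log window:
  14: clip_value called with 47, 40
  15: driver got 7
  16: derive_floor called with 7, 3
Execution walk:
  index_entries([5, 11, 6, 9, 1, 3, 3, 9]) -> 47  [called from pack_ledger, line 25]
  map_offsets([5, 11, 6, 9, 1, 3, 3, 9], 3) -> 40  [called from pack_ledger, line 26]
  clip_value(47, 40) -> 7  [called from pack_ledger, line 28]
  pack_ledger([5, 11, 6, 9, 1, 3, 3, 9], 3) -> 7  [called from main, line 40]
  derive_floor(3, 7) -> 0  [called from main, line 42]
Origin of each log line:
  1: from main, line 39
  2: from index_entries, line 5
  3: from map_offsets, line 9
  4-11: from map_offsets, line 14
  12: from map_offsets, line 15
  13: from pack_ledger, line 27
  14: from clip_value, line 19
  15: from main, line 41
  16: from derive_floor, line 31
A correct fix: line 42: replace `derive_floor(3, rate)` with `derive_floor(rate, 3)`.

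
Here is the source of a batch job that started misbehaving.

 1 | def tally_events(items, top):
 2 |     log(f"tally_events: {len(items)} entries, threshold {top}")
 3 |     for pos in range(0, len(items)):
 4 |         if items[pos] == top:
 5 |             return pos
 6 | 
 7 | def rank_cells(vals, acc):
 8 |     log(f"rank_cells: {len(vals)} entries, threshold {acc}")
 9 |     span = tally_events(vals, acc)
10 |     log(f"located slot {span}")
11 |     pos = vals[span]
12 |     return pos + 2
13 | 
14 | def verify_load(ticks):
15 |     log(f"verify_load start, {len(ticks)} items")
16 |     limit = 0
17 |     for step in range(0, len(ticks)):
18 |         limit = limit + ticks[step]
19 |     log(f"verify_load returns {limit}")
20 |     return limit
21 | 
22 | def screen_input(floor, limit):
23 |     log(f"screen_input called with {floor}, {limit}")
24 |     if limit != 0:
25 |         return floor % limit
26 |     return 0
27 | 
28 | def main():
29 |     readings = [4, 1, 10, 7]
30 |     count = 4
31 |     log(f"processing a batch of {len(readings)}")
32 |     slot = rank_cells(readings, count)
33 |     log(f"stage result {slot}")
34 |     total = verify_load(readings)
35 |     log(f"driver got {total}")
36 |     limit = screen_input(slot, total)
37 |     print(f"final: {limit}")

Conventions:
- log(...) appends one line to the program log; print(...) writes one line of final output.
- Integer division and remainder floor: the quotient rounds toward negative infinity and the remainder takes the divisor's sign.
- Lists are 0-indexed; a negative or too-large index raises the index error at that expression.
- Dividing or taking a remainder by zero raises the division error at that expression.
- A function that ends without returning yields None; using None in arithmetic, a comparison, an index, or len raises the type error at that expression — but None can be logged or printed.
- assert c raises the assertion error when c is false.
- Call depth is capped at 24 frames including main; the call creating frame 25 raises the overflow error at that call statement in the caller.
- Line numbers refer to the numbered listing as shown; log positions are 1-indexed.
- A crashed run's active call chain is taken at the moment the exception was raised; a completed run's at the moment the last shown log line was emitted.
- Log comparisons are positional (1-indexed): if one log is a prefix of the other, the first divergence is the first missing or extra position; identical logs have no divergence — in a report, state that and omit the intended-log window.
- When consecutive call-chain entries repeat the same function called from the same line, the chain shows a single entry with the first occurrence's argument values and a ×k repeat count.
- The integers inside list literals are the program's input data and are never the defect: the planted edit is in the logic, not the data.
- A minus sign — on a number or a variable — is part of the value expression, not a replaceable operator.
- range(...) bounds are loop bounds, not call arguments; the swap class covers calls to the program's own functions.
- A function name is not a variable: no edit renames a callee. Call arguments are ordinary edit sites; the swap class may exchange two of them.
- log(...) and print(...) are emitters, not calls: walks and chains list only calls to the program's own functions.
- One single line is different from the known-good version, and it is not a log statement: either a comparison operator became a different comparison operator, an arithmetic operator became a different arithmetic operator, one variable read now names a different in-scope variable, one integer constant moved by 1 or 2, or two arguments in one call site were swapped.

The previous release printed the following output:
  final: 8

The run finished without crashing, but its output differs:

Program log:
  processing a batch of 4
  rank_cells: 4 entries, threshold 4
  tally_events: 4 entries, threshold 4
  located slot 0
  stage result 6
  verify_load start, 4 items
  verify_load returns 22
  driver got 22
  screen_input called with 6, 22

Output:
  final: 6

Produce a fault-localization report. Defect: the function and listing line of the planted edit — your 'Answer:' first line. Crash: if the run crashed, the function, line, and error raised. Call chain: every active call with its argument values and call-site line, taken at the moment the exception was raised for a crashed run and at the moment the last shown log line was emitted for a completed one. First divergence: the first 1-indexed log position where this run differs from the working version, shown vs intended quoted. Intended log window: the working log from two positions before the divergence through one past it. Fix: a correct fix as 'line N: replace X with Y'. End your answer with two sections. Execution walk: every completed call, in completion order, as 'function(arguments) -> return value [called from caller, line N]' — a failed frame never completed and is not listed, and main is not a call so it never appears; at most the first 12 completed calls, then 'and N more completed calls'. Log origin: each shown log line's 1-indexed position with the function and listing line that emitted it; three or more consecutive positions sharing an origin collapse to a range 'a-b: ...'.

Answer: the defect is in rank_cells at line 12.
Key fact: Log line 5 is where behavior first shows: 'stage result 6' appears instead of 'stage result 8'.
Call chain: main -> screen_input(6, 22) (called at line 36).
First divergence: position 5 — shown 'stage result 6', intended 'stage result 8'.
Intended log window:
  3: tally_events: 4 entries, threshold 4
  4: located slot 0
  5: stage result 8
  6: verify_load start, 4 items
Execution walk:
  tally_events([4, 1, 10, 7], 4) -> 0  [called from rank_cells, line 9]
  rank_cells([4, 1, 10, 7], 4) -> 6  [called from main, line 32]
  verify_load([4, 1, 10, 7]) -> 22  [called from main, line 34]
  screen_input(6, 22) -> 6  [called from main, line 36]
Log origins:
  1: logged in main at line 31
  2: logged in rank_cells at line 8
  3: logged in tally_events at line 2
  4: logged in rank_cells at line 10
  5: logged in main at line 33
  6: logged in verify_load at line 15
  7: logged in verify_load at line 19
  8: logged in main at line 35
  9: logged in screen_input at line 23
A correct fix: line 12: replace `+` with `*`.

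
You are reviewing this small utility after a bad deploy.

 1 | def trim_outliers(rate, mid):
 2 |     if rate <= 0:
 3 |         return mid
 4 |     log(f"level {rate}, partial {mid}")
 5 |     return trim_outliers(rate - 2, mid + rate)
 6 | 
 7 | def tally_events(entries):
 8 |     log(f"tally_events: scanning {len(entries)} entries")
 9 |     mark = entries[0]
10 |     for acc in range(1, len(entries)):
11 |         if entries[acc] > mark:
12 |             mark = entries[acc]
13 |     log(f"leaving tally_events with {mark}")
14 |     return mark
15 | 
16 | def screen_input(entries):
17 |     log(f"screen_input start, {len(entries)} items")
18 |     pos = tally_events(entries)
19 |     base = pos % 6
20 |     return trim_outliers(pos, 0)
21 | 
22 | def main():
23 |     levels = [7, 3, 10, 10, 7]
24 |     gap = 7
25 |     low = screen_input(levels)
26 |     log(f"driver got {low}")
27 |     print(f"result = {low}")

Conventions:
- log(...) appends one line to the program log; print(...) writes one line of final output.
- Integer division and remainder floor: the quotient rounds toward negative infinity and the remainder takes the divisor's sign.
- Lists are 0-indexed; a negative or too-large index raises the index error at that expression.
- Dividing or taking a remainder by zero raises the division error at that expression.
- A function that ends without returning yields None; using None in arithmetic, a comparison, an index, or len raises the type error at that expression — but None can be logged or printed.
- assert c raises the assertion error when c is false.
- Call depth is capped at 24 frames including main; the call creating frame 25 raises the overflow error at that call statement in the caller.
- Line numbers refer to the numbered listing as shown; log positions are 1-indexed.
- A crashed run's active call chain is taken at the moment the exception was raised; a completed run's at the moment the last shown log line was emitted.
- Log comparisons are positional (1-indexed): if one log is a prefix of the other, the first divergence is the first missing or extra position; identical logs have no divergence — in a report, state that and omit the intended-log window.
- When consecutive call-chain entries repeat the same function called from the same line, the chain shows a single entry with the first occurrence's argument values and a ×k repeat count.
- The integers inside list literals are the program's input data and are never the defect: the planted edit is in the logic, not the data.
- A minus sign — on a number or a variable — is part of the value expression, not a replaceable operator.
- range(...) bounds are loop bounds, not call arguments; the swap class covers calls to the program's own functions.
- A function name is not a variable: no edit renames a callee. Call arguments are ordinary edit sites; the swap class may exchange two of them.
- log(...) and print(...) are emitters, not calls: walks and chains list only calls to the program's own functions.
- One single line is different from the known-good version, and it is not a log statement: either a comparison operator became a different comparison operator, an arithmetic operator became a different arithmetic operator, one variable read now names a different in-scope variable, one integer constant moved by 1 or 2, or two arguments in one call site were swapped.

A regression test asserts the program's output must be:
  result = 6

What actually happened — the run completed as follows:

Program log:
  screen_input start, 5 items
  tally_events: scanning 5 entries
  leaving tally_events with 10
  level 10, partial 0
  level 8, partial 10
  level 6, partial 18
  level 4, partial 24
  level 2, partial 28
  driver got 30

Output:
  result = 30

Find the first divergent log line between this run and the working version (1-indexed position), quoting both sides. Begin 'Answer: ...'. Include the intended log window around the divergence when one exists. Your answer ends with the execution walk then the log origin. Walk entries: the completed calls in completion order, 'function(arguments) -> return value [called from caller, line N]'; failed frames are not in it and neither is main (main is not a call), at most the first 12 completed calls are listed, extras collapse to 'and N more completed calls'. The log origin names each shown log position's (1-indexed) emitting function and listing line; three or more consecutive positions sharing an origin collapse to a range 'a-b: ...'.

Answer: at position 4 the run shows 'level 10, partial 0' where the working version logs 'level 4, partial 0'.
Intended log window:
  2: tally_events: scanning 5 entries
  3: leaving tally_events with 10
  4: level 4, partial 0
  5: level 2, partial 4
Execution walk:
  tally_events([7, 3, 10, 10, 7]) -> 10  [called from screen_input, line 18]
  trim_outliers(0, 30) -> 30  [called from trim_outliers, line 5]
  trim_outliers(2, 28) -> 30  [called from trim_outliers, line 5]
  trim_outliers(4, 24) -> 30  [called from trim_outliers, line 5]
  trim_outliers(6, 18) -> 30  [called from trim_outliers, line 5]
  trim_outliers(8, 10) -> 30  [called from trim_outliers, line 5]
  trim_outliers(10, 0) -> 30  [called from screen_input, line 20]
  screen_input([7, 3, 10, 10, 7]) -> 30  [called from main, line 25]
Log line origins:
  1: from screen_input, line 17
  2: from tally_events, line 8
  3: from tally_events, line 13
  4-8: from trim_outliers, line 4
  9: from main, line 26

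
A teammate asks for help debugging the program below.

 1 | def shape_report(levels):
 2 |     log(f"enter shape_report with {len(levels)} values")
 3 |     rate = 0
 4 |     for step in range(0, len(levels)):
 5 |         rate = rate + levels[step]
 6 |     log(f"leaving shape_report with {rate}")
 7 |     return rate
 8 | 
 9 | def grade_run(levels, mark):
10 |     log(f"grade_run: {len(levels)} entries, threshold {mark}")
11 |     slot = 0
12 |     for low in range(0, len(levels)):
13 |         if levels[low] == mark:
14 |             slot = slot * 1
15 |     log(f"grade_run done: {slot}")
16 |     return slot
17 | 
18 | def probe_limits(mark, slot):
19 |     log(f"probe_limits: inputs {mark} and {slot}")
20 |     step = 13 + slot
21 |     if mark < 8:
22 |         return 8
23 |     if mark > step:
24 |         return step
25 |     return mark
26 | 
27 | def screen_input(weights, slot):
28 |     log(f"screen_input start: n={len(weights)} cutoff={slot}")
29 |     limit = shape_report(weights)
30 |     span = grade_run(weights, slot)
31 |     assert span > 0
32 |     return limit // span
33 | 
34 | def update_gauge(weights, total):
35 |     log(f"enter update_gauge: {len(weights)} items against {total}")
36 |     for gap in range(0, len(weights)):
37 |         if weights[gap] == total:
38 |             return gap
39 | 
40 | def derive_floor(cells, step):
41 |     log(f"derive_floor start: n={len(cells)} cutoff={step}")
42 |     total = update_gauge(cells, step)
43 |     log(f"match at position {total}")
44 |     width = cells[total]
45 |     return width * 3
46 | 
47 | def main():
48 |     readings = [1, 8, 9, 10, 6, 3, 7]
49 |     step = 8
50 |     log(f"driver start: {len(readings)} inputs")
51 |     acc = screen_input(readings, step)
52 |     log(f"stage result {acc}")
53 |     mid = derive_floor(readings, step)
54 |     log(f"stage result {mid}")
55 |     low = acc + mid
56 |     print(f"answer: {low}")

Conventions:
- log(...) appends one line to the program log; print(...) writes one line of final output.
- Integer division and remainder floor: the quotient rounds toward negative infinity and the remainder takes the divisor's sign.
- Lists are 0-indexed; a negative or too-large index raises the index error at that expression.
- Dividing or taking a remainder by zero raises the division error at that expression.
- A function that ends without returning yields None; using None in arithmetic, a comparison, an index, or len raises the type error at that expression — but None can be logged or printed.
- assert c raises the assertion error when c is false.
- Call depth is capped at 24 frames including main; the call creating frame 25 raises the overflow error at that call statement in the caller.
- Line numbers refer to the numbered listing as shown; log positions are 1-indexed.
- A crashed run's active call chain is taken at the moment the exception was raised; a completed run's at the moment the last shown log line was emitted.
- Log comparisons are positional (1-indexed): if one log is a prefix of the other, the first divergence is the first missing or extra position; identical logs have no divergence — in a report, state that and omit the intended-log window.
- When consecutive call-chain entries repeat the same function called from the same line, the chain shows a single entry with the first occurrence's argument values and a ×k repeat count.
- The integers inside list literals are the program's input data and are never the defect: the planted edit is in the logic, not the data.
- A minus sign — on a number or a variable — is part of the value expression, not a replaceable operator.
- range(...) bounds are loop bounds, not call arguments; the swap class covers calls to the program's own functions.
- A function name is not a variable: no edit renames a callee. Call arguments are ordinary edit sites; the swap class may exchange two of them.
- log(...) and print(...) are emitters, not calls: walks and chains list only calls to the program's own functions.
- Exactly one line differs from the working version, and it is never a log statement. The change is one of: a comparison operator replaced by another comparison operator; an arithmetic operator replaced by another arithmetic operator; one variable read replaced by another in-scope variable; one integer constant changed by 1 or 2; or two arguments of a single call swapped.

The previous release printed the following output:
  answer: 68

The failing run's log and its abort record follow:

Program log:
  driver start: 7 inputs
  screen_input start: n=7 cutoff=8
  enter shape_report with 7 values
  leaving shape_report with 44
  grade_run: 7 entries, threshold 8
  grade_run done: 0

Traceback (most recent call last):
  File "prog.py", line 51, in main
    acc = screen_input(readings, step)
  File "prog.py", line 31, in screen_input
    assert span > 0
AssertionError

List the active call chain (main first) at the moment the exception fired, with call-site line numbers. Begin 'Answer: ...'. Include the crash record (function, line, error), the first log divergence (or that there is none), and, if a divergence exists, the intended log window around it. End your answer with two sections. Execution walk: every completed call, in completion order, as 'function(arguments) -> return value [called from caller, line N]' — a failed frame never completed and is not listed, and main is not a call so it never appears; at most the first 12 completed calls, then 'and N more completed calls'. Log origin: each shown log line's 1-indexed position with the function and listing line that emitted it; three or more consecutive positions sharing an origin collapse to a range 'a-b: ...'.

Answer: main -> screen_input (called at line 51).
Key observation: At log position 6 the runs split — shown 'grade_run done: 0', but the working version logs 'grade_run done: 1'.
Crash: screen_input, line 31, AssertionError.
First divergence: position 6; shown 'grade_run done: 0' vs intended 'grade_run done: 1'.
Intended log window:
  4: leaving shape_report with 44
  5: grade_run: 7 entries, threshold 8
  6: grade_run done: 1
  7: stage result 44
Execution walk:
  shape_report([1, 8, 9, 10, 6, 3, 7]) -> 44  [called from screen_input, line 29]
  grade_run([1, 8, 9, 10, 6, 3, 7], 8) -> 0  [called from screen_input, line 30]
Log line origins:
  1: logged in main at line 50
  2: logged in screen_input at line 28
  3: logged in shape_report at line 2
  4: logged in shape_report at line 6
  5: logged in grade_run at line 10
  6: logged in grade_run at line 15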